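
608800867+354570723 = 963371590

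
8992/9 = 999 + 1/9 = 999.11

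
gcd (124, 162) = 2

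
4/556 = 1/139 = 0.01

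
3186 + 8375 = 11561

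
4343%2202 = 2141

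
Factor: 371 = 7^1 *53^1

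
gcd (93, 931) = 1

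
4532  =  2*2266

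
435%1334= 435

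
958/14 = 68 + 3/7 = 68.43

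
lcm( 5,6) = 30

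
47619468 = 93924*507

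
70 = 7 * 10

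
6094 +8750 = 14844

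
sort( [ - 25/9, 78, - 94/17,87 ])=[ - 94/17,- 25/9,78, 87]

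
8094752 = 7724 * 1048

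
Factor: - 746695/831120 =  - 149339/166224 = - 2^( - 4)*3^ ( - 1)*23^1 * 43^1*151^1 * 3463^( - 1)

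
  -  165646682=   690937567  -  856584249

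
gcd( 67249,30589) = 13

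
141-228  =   - 87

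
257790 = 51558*5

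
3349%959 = 472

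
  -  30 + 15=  - 15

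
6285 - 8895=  - 2610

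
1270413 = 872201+398212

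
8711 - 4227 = 4484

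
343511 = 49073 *7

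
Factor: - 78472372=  - 2^2 * 11^2*73^1*2221^1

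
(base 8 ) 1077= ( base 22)143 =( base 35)GF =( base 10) 575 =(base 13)353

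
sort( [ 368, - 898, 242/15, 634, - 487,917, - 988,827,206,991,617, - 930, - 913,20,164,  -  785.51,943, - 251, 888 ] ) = [  -  988, - 930, - 913, - 898, - 785.51, - 487, - 251, 242/15,20,164, 206, 368,617,634,827, 888,917,  943, 991] 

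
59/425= 59/425 = 0.14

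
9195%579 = 510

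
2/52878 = 1/26439 = 0.00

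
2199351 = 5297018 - 3097667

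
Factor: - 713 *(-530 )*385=2^1*5^2*7^1*11^1*23^1*31^1*53^1=145487650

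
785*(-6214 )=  - 4877990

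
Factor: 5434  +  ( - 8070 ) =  - 2^2 * 659^1 = - 2636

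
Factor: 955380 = 2^2 * 3^1 *5^1*15923^1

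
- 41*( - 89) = 3649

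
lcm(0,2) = 0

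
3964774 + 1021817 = 4986591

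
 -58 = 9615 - 9673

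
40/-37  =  -2+34/37 = - 1.08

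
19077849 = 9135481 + 9942368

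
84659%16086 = 4229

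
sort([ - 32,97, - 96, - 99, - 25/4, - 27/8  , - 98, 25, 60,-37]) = [ - 99, - 98, - 96, - 37,  -  32, - 25/4 , - 27/8, 25,  60,97]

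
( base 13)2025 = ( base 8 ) 10511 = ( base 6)32253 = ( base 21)A0F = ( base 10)4425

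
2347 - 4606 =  - 2259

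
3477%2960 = 517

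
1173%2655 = 1173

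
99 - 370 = -271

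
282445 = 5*56489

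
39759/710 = 55 + 709/710 = 56.00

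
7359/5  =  7359/5= 1471.80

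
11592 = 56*207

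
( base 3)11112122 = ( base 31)3DP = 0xCEF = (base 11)2540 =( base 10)3311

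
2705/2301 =1 + 404/2301 = 1.18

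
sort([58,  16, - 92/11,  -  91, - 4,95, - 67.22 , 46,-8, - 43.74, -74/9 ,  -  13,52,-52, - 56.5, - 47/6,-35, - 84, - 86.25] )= [ - 91, - 86.25,- 84 , - 67.22, - 56.5,-52, - 43.74,-35, - 13, - 92/11,  -  74/9, -8 , - 47/6, - 4, 16, 46, 52, 58,95 ] 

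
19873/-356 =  - 19873/356 = -55.82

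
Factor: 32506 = 2^1*16253^1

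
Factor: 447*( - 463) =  - 206961 = - 3^1*149^1*463^1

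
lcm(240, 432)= 2160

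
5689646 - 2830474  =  2859172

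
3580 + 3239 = 6819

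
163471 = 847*193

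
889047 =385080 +503967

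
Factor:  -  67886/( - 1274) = 373/7 = 7^( -1)*373^1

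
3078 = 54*57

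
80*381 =30480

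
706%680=26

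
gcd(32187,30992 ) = 1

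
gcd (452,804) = 4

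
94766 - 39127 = 55639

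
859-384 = 475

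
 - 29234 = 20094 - 49328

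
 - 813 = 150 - 963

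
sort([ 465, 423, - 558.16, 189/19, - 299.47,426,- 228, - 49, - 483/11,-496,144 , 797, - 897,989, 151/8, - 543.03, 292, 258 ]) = [ - 897, - 558.16, - 543.03, - 496, - 299.47, - 228, - 49, - 483/11,189/19,151/8 , 144,258, 292, 423, 426,465,797, 989 ]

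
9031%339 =217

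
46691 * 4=186764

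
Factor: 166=2^1*83^1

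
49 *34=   1666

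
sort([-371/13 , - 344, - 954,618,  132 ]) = [- 954,  -  344, -371/13,  132,618 ]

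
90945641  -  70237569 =20708072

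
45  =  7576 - 7531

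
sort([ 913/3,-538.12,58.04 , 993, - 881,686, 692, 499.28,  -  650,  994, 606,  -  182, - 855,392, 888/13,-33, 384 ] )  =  [-881, - 855, - 650, - 538.12, - 182, - 33, 58.04,888/13,913/3,384,392, 499.28,606,686,692,  993,994]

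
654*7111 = 4650594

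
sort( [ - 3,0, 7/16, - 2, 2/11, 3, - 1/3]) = [ - 3,  -  2,-1/3 , 0,2/11,  7/16, 3]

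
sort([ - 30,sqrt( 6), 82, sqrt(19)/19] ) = [  -  30, sqrt( 19) /19,sqrt( 6) , 82 ]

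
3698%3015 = 683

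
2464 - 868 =1596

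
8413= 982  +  7431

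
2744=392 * 7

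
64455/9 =21485/3 = 7161.67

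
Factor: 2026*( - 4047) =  - 2^1*3^1*19^1*71^1 * 1013^1 = - 8199222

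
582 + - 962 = -380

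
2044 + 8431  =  10475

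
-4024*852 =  - 3428448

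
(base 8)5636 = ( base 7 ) 11446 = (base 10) 2974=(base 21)6fd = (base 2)101110011110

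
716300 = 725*988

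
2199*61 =134139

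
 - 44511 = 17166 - 61677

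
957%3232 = 957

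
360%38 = 18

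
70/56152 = 35/28076 = 0.00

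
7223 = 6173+1050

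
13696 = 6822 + 6874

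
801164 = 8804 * 91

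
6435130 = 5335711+1099419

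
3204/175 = 18 +54/175 = 18.31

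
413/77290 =7/1310 =0.01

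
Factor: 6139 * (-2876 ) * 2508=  - 2^4 * 3^1 * 7^1*11^1 * 19^1 * 719^1*877^1= - 44280656112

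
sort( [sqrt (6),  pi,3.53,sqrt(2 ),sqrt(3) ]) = [ sqrt(2 ), sqrt( 3),sqrt(6 ),pi,  3.53] 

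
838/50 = 16 + 19/25 = 16.76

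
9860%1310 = 690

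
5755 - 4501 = 1254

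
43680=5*8736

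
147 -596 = - 449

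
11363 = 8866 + 2497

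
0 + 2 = 2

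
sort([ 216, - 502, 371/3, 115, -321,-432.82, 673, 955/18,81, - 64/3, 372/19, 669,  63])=[ - 502,-432.82, - 321,- 64/3, 372/19,955/18, 63,81, 115, 371/3, 216, 669, 673 ] 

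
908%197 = 120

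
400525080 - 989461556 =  - 588936476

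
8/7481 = 8/7481 =0.00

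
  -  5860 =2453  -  8313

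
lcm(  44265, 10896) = 708240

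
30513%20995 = 9518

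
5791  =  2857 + 2934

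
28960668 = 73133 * 396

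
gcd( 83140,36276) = 4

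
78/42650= 39/21325 = 0.00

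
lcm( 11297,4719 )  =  372801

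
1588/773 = 2+ 42/773 = 2.05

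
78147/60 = 1302 + 9/20 = 1302.45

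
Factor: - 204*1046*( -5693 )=1214795112 = 2^3*3^1*17^1*523^1*5693^1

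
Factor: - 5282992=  - 2^4*11^1*13^1*2309^1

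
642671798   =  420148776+222523022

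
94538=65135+29403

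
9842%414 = 320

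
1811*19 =34409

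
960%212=112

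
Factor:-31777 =-43^1*739^1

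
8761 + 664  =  9425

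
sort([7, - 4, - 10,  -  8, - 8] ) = [ - 10, - 8,- 8,-4,  7]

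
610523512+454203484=1064726996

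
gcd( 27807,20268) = 3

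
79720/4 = 19930 = 19930.00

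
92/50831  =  92/50831=   0.00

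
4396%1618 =1160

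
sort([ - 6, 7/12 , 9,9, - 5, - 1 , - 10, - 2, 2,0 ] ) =[ - 10, - 6, - 5, - 2,-1,  0,  7/12, 2,9 , 9 ] 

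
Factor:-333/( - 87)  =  3^1*29^( - 1)*37^1= 111/29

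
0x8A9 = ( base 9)3033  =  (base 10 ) 2217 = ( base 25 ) 3DH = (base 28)2n5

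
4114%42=40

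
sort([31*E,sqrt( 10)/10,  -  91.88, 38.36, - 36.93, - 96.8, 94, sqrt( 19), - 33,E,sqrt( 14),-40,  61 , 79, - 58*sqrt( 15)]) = [ - 58*sqrt(15 ), -96.8, -91.88, - 40, - 36.93, - 33,sqrt ( 10 ) /10 , E, sqrt(14) , sqrt( 19), 38.36,  61,79,  31 *E , 94 ] 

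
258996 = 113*2292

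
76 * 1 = 76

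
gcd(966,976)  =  2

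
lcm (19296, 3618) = 57888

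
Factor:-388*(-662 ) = 256856 = 2^3*97^1*331^1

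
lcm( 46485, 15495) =46485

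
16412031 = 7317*2243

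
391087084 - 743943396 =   -  352856312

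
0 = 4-4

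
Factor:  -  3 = -3^1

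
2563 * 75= 192225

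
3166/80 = 1583/40= 39.58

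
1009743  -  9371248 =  - 8361505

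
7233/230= 7233/230  =  31.45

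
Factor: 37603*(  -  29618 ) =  - 2^1*31^1*59^1*251^1*1213^1 = - 1113725654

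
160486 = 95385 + 65101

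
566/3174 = 283/1587 = 0.18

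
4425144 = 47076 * 94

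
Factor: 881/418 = 2^ ( - 1 )*11^(-1 )*19^( - 1)*881^1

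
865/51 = 865/51 = 16.96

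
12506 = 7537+4969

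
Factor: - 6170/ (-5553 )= 10/9  =  2^1 *3^( - 2)*5^1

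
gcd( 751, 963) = 1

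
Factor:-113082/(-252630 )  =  47/105 = 3^(-1)*5^( - 1)*7^( - 1)*47^1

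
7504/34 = 3752/17 = 220.71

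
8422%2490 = 952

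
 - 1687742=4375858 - 6063600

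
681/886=681/886 = 0.77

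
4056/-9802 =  - 1 + 17/29 =- 0.41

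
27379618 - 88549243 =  - 61169625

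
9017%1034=745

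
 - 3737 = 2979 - 6716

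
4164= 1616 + 2548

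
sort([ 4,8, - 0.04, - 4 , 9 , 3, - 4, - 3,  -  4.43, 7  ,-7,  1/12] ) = [ - 7, - 4.43 , - 4, - 4,-3, - 0.04, 1/12,3 , 4, 7,  8,9]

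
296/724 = 74/181 = 0.41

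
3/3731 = 3/3731 = 0.00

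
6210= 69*90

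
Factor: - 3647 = -7^1 * 521^1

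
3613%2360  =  1253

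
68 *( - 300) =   -  20400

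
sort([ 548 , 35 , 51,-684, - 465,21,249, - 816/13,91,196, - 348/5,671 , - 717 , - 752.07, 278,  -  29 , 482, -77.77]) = [ - 752.07,  -  717, - 684 , - 465, - 77.77, - 348/5,  -  816/13,-29,21,35,51, 91, 196,249,278,  482, 548,  671] 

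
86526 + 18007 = 104533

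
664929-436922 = 228007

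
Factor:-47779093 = -47779093^1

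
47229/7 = 6747 = 6747.00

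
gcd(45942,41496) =1482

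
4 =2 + 2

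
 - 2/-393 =2/393 = 0.01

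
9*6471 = 58239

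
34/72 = 17/36 = 0.47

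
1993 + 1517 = 3510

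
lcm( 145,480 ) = 13920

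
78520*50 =3926000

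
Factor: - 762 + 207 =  - 555 = - 3^1 * 5^1*37^1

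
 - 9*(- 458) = 4122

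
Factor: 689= 13^1 * 53^1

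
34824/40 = 870 + 3/5 = 870.60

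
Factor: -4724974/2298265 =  - 2^1*5^(-1 ) * 37^1* 67^1*109^( - 1 )*953^1*4217^(  -  1)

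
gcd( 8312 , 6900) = 4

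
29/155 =29/155=0.19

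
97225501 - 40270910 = 56954591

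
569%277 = 15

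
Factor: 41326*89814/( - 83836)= -3^1*14969^1*20663^1*20959^( - 1) = - 927913341/20959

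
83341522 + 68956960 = 152298482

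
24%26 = 24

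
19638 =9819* 2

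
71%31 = 9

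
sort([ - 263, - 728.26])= [ - 728.26, - 263 ] 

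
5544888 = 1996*2778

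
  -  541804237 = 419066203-960870440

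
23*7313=168199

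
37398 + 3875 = 41273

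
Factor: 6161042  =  2^1*47^1*65543^1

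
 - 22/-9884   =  11/4942=0.00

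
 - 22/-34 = 11/17 = 0.65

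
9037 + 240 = 9277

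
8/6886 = 4/3443=0.00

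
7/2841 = 7/2841 = 0.00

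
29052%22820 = 6232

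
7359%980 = 499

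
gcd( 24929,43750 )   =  1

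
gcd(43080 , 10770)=10770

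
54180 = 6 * 9030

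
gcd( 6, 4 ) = 2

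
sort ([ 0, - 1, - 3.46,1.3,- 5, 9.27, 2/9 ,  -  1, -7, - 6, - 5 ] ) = [-7,- 6,  -  5, - 5, - 3.46, - 1, - 1,  0,2/9, 1.3,9.27] 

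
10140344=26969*376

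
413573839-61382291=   352191548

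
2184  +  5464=7648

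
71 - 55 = 16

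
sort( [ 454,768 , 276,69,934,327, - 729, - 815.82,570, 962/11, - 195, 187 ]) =[-815.82,  -  729,-195,  69,962/11 , 187,276,327, 454,570, 768,  934 ]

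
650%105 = 20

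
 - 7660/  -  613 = 12 + 304/613= 12.50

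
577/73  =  7 + 66/73 = 7.90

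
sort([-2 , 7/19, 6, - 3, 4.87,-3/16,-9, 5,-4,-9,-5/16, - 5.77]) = [-9, - 9, - 5.77,-4,-3,  -  2, - 5/16,-3/16, 7/19,  4.87, 5, 6 ] 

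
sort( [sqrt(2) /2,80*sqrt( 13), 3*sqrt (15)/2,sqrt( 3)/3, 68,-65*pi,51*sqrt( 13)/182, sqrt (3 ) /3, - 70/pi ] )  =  [-65*pi,-70/pi,sqrt( 3)/3,sqrt( 3) /3,sqrt( 2)/2,51*sqrt( 13)/182,3*sqrt(15)/2,68, 80*sqrt( 13)]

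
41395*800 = 33116000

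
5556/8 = 694 + 1/2 = 694.50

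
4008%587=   486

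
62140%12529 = 12024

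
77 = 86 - 9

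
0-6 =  - 6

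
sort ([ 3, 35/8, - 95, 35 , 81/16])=[ - 95 , 3, 35/8, 81/16, 35 ] 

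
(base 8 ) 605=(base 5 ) 3024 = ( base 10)389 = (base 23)GL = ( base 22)HF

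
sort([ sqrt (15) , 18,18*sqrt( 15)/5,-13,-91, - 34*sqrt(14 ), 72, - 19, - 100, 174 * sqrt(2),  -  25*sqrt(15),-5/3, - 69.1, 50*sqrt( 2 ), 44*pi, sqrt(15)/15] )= [-34*sqrt( 14),-100,-25*sqrt (15), - 91, - 69.1, - 19, - 13, - 5/3,sqrt( 15)/15, sqrt( 15 ), 18*sqrt( 15 )/5,18,50*sqrt( 2),72,44*pi, 174*sqrt(2)]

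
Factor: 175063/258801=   3^( - 1 ) *7^1 * 89^1*307^ ( - 1) = 623/921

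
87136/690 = 126+98/345= 126.28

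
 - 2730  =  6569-9299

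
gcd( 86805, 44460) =45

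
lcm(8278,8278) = 8278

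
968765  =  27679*35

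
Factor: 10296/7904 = 99/76 = 2^( - 2)*3^2*11^1 *19^(- 1) 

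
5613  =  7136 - 1523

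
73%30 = 13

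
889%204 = 73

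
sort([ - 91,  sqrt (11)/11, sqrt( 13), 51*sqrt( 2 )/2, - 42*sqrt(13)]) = [-42*sqrt ( 13 ), - 91 , sqrt (11)/11, sqrt( 13),51  *sqrt(2)/2 ]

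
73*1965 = 143445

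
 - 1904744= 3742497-5647241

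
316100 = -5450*( -58)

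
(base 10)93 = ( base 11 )85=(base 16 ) 5d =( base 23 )41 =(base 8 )135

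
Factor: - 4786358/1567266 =-2393179/783633 = -3^(- 1)*23^(-1)*41^( - 1 )*277^( - 1)*2393179^1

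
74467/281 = 265 + 2/281 = 265.01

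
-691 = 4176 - 4867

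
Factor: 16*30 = 480= 2^5*3^1 * 5^1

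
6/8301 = 2/2767 = 0.00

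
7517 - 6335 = 1182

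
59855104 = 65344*916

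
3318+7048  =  10366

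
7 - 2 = 5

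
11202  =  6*1867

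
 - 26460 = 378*( - 70)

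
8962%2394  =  1780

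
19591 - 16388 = 3203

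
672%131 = 17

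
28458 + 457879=486337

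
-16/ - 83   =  16/83 = 0.19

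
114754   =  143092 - 28338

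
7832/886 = 8 + 372/443 = 8.84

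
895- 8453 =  - 7558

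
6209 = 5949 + 260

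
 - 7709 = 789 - 8498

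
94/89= 1 + 5/89 = 1.06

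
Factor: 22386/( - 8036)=-2^(-1)* 3^1*7^( - 1)*  13^1 =-39/14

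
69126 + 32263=101389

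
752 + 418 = 1170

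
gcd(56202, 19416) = 6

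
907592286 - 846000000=61592286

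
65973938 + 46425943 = 112399881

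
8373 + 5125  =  13498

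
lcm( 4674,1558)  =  4674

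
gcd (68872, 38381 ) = 1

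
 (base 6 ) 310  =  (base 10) 114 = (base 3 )11020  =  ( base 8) 162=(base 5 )424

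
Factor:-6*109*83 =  - 54282 = -2^1*3^1*83^1*109^1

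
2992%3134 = 2992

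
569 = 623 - 54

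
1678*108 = 181224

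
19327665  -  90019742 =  - 70692077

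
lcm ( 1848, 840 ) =9240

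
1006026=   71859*14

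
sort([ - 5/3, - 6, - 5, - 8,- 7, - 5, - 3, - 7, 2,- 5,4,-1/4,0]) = [-8,-7,-7, - 6, - 5,-5, - 5, - 3, - 5/3, - 1/4,0,2,4]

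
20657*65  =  1342705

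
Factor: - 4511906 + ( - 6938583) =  - 11450489^1 = -11450489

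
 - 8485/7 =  - 1213 + 6/7 = - 1212.14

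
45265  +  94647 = 139912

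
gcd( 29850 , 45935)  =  5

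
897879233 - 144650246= 753228987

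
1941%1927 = 14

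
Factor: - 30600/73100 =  -18/43 = - 2^1*3^2*43^( - 1)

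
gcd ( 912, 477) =3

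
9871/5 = 1974 + 1/5 = 1974.20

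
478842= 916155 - 437313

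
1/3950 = 1/3950 = 0.00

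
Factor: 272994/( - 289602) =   -  263/279 = - 3^(  -  2 )*31^(-1)*263^1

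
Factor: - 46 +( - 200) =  - 2^1 * 3^1*41^1 = -  246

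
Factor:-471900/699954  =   - 78650/116659   =  - 2^1*5^2 * 11^2*13^1 * 43^( - 1)*2713^( - 1 ) 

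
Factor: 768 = 2^8*3^1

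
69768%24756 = 20256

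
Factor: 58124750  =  2^1*5^3* 232499^1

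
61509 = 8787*7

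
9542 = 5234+4308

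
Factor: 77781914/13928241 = 2^1*3^( - 1)*7^2*31^1*53^( - 1 )*251^( - 1)*349^( - 1)*25603^1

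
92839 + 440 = 93279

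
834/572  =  1+131/286 = 1.46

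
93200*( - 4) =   -  372800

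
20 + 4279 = 4299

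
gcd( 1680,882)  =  42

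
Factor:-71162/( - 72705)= 2^1*3^( - 1 )*5^( - 1 )*7^1 * 13^1*17^1*23^1*37^( - 1 )*131^ ( - 1)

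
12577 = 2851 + 9726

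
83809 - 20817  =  62992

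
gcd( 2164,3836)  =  4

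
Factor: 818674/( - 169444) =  - 409337/84722 = - 2^( - 1 )*11^( - 1)*3851^( - 1)*409337^1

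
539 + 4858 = 5397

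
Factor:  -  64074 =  - 2^1*3^1*59^1 *181^1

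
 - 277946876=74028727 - 351975603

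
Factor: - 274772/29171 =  - 292/31 = - 2^2* 31^ (-1)*73^1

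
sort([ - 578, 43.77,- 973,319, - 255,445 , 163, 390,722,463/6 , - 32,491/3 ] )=[ - 973,  -  578,  -  255, - 32,  43.77 , 463/6 , 163,  491/3 , 319,390,445,  722 ] 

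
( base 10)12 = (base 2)1100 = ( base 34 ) c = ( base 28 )c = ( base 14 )c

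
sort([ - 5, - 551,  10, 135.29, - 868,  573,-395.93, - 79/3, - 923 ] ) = [  -  923, - 868, - 551, - 395.93, - 79/3,-5, 10, 135.29, 573] 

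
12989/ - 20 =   -  12989/20 = - 649.45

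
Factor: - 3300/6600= - 2^(-1 )= -  1/2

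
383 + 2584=2967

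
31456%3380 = 1036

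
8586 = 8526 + 60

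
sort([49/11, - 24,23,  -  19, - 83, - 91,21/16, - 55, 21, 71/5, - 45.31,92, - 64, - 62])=[ - 91, -83, - 64, -62, - 55, - 45.31, - 24, - 19, 21/16, 49/11 , 71/5, 21,23, 92]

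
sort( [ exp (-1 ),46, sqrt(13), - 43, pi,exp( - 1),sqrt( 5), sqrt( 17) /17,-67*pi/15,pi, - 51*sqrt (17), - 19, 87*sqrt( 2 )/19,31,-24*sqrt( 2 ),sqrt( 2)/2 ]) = [  -  51 * sqrt(17), - 43 , - 24*sqrt(2 ), -19, - 67*pi/15,sqrt( 17 )/17, exp(- 1),exp(  -  1 ),sqrt( 2 )/2,sqrt(5), pi,pi,sqrt ( 13),87 * sqrt(  2) /19,  31,46 ] 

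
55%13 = 3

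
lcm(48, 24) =48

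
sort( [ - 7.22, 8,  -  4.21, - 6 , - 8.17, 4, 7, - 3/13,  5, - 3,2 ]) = [ - 8.17 , - 7.22 , - 6, - 4.21,-3,-3/13,2 , 4,5,7,  8] 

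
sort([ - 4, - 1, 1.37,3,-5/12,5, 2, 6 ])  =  [ - 4, - 1, - 5/12,  1.37,  2 , 3, 5, 6]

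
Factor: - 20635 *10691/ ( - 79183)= 5^1 *13^( - 1)*4127^1*6091^( - 1)*10691^1 = 220608785/79183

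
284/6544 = 71/1636 = 0.04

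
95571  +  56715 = 152286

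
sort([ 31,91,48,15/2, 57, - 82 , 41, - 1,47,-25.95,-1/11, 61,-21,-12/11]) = [- 82,-25.95, - 21, - 12/11,-1,-1/11, 15/2 , 31,41,47, 48, 57,61,91]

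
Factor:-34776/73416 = -3^2*19^(-1 )  =  - 9/19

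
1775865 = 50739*35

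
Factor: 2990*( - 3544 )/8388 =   -  2^2*3^ ( - 2 )*5^1*13^1*23^1*233^( - 1)*443^1 = - 2649140/2097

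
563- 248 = 315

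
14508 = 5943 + 8565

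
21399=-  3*(-7133)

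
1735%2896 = 1735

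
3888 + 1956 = 5844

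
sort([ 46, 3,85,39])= [3,39,46, 85]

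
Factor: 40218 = 2^1 * 3^1 * 6703^1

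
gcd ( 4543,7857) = 1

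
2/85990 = 1/42995= 0.00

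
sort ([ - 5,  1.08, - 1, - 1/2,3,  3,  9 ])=[ - 5,- 1, - 1/2 , 1.08,3, 3,9]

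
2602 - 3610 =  - 1008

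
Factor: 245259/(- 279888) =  - 687/784 = -2^( - 4)*3^1*7^(  -  2 )*229^1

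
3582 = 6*597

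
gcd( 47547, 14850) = 27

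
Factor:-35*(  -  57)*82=163590 = 2^1*3^1*5^1 * 7^1*19^1 * 41^1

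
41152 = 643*64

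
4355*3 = 13065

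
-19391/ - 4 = 19391/4=4847.75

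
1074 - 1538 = - 464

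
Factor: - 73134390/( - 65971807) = 2^1 * 3^1*5^1*7^1*11^( - 1)*348259^1*5997437^(  -  1)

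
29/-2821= - 29/2821=- 0.01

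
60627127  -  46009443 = 14617684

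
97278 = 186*523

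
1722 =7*246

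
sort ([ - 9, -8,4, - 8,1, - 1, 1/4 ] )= [ - 9, - 8, - 8, - 1,1/4,1, 4]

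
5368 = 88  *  61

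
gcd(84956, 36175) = 1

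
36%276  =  36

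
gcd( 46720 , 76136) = 8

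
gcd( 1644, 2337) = 3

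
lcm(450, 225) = 450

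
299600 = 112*2675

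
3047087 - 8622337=  -  5575250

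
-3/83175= - 1/27725 = - 0.00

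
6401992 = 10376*617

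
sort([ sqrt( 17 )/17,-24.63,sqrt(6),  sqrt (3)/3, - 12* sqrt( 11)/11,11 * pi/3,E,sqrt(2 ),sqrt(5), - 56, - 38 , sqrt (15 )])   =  [ - 56,-38,- 24.63, - 12 * sqrt(11) /11,sqrt(17)/17,sqrt(3)/3,  sqrt(2 ), sqrt(5),sqrt(6 ), E,sqrt(15 ),11*pi/3]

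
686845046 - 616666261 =70178785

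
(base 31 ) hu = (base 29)J6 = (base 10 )557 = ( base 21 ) 15b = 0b1000101101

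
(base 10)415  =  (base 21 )JG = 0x19f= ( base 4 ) 12133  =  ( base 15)1CA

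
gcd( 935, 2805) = 935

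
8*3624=28992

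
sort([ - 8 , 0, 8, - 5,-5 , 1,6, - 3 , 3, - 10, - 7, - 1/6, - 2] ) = [ - 10, - 8,  -  7, - 5, - 5 ,  -  3 , - 2, - 1/6,0 , 1, 3,6,8]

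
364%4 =0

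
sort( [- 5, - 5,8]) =[ - 5,  -  5,8 ]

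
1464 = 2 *732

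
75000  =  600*125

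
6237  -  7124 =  - 887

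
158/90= 1 + 34/45= 1.76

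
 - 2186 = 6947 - 9133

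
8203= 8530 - 327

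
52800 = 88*600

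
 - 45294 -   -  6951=-38343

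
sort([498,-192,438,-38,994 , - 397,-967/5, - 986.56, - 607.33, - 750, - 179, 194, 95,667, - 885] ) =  [ - 986.56 , - 885, - 750,-607.33, - 397, - 967/5, - 192, - 179 ,-38,95,194, 438,498,667,994]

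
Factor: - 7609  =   - 7^1*1087^1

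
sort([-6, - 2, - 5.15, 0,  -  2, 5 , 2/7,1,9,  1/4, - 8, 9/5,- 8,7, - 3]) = [ - 8, - 8, - 6, - 5.15, - 3, - 2, - 2, 0,1/4, 2/7, 1, 9/5 , 5,7,  9]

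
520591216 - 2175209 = 518416007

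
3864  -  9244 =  -5380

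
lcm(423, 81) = 3807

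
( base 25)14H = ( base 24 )16m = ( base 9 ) 1014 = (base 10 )742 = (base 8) 1346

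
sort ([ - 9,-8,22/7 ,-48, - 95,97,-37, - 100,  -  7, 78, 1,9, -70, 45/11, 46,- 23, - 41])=[  -  100,-95, - 70, - 48, - 41,  -  37, - 23,-9,- 8,  -  7, 1,22/7, 45/11, 9, 46,78, 97]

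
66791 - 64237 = 2554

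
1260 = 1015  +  245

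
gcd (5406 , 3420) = 6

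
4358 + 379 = 4737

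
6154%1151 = 399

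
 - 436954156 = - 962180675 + 525226519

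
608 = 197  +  411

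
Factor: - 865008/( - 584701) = 2^4 * 3^2*13^( - 1 )*41^( - 1 )*1097^( - 1)*6007^1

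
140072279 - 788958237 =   -  648885958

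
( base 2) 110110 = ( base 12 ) 46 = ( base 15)39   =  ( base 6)130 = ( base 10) 54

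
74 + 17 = 91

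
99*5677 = 562023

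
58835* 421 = 24769535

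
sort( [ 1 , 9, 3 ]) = [1,  3, 9]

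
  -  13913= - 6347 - 7566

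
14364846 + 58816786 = 73181632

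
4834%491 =415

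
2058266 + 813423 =2871689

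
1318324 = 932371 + 385953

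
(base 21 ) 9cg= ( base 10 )4237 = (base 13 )1c0c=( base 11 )3202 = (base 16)108D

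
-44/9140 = -1 + 2274/2285=- 0.00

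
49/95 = 49/95 = 0.52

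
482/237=482/237 = 2.03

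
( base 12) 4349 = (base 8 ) 16351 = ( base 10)7401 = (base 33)6q9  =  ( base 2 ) 1110011101001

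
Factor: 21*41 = 3^1 * 7^1*41^1=861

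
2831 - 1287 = 1544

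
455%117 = 104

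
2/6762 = 1/3381 = 0.00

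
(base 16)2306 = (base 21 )k6k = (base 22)IBC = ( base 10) 8966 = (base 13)4109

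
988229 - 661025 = 327204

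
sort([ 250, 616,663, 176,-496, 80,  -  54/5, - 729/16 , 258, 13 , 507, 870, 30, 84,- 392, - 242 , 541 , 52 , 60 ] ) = [ - 496, - 392,-242, - 729/16, - 54/5,13,30,52,60, 80, 84,176, 250,258,507,541, 616, 663, 870 ]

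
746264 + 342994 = 1089258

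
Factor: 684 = 2^2 * 3^2*19^1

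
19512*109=2126808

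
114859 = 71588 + 43271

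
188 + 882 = 1070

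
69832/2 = 34916 = 34916.00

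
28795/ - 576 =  - 50 + 5/576 = -49.99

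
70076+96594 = 166670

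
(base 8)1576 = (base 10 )894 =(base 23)1fk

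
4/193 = 4/193 = 0.02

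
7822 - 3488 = 4334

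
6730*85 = 572050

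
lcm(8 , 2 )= 8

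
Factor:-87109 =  - 11^1*7919^1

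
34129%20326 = 13803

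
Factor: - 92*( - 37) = 2^2* 23^1*37^1 = 3404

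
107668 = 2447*44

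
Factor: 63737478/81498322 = 31868739/40749161 = 3^2* 7^1*193^1 * 2621^1 * 40749161^( - 1)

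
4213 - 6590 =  - 2377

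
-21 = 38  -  59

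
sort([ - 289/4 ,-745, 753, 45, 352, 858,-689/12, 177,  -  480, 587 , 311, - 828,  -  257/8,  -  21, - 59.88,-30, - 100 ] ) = [  -  828, - 745, - 480,-100,-289/4, - 59.88,-689/12,-257/8, - 30, - 21,45, 177,  311, 352, 587,753,858 ] 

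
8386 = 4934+3452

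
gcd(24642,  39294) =666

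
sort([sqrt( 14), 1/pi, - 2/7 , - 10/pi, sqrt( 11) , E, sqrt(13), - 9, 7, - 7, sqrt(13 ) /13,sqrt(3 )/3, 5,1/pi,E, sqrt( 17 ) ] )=[- 9, - 7, - 10/pi, - 2/7,sqrt( 13) /13,1/pi, 1/pi,sqrt(3 ) /3,  E,  E,sqrt( 11 ),  sqrt( 13), sqrt ( 14),sqrt( 17 ),  5,7] 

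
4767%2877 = 1890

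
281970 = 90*3133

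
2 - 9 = - 7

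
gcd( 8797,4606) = 1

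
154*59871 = 9220134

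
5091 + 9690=14781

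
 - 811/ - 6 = 135 + 1/6 = 135.17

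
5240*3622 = 18979280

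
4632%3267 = 1365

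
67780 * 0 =0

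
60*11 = 660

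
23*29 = 667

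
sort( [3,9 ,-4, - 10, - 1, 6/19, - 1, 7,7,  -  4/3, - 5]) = [ - 10,- 5, - 4, - 4/3, - 1, - 1,6/19,3, 7,7, 9]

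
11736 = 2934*4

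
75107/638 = 117 + 461/638 = 117.72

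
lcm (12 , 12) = 12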